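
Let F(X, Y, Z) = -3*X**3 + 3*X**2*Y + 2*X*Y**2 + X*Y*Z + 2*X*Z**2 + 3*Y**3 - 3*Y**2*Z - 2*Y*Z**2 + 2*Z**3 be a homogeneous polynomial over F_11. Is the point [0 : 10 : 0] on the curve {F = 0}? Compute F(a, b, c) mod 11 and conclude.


F(0,10,0) ≡ 8 (mod 11); P is NOT on the curve.

Evaluate F(0, 10, 0) term-by-term (mod 11).
  -3*X**3 ↦ -3·0·1·1 = 0
  3*X**2*Y ↦ 3·0·10·1 = 0
  2*X*Y**2 ↦ 2·0·100·1 = 0
  X*Y*Z ↦ 1·0·10·0 = 0
  2*X*Z**2 ↦ 2·0·1·0 = 0
  3*Y**3 ↦ 3·1·1000·1 = 3000
  -3*Y**2*Z ↦ -3·1·100·0 = 0
  -2*Y*Z**2 ↦ -2·1·10·0 = 0
  2*Z**3 ↦ 2·1·1·0 = 0
Sum: F(0, 10, 0) = (0) + (0) + (0) + (0) + (0) + (3000) + (0) + (0) + (0) = 3000.
Reducing mod 11: 3000 ≡ 8 (mod 11).
Since F(a, b, c) ≡ 8 ≠ 0 (mod 11), P does NOT lie on the curve.


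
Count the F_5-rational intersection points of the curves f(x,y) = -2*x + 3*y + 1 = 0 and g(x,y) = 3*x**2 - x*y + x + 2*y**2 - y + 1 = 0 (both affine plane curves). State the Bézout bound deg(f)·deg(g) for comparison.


Common zeros: {(4, 4)}; count = 1; Bézout bound = 2.

deg(f) = 1, deg(g) = 2, so Bézout bound = 2.
Scan x ∈ F_5. For each x, list the y ∈ F_5 with f(x, y) ≡ 0 and those with g(x, y) ≡ 0 (mod 5); the common zeros in that column are the intersection.
  x = 0: f ≡ 0 at y ∈ {3}; g ≡ 0 at y ∈ ∅; common: ∅.
  x = 1: f ≡ 0 at y ∈ {2}; g ≡ 0 at y ∈ {0, 1}; common: ∅.
  x = 2: f ≡ 0 at y ∈ {1}; g ≡ 0 at y ∈ {0, 4}; common: ∅.
  x = 3: f ≡ 0 at y ∈ {0}; g ≡ 0 at y ∈ ∅; common: ∅.
  x = 4: f ≡ 0 at y ∈ {4}; g ≡ 0 at y ∈ {1, 4}; common: {4}.
Collecting: common zeros = {(4, 4)}, so the count is 1.
Comparison with the Bézout bound: 1 ≤ 2 = deg(f)·deg(g), as expected for curves with no common component (the affine F_5-count falls short of the bound because intersections may lie at infinity, over extension fields, or carry multiplicity).


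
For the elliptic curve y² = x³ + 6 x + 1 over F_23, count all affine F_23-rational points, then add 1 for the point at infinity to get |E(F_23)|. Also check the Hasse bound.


Affine points = {(0, 1), (0, 22), (1, 10), (1, 13), (3, 0), (5, 8), (5, 15), (6, 0), (7, 8), (7, 15), (8, 3), (8, 20), (9, 5), (9, 18), (10, 7), (10, 16), (11, 8), (11, 15), (14, 0), (15, 4), (15, 19), (17, 5), (17, 18), (20, 5), (20, 18), (21, 2), (21, 21)}; affine count = 27; |E(F_23)| = 28.

Discriminant check: Δ ∝ 4a³ + 27b² = 4·6³ + 27·1² = 4·216 + 27·1 ≡ 17 (mod 23). Nonzero ⇒ E is nonsingular.
For each x ∈ F_23, compute rhs = x³ + 6·x + 1 mod 23, then count y ∈ F_23 with y² ≡ rhs.
  x = 0: rhs = 1, matching y values: 1, 22 (2 points).
  x = 1: rhs = 8, matching y values: 10, 13 (2 points).
  x = 2: rhs = 21, matching y values: none (0 points).
  x = 3: rhs = 0, matching y values: 0 (1 points).
  x = 4: rhs = 20, matching y values: none (0 points).
  x = 5: rhs = 18, matching y values: 8, 15 (2 points).
  x = 6: rhs = 0, matching y values: 0 (1 points).
  x = 7: rhs = 18, matching y values: 8, 15 (2 points).
  x = 8: rhs = 9, matching y values: 3, 20 (2 points).
  x = 9: rhs = 2, matching y values: 5, 18 (2 points).
  x = 10: rhs = 3, matching y values: 7, 16 (2 points).
  x = 11: rhs = 18, matching y values: 8, 15 (2 points).
  x = 12: rhs = 7, matching y values: none (0 points).
  x = 13: rhs = 22, matching y values: none (0 points).
  x = 14: rhs = 0, matching y values: 0 (1 points).
  x = 15: rhs = 16, matching y values: 4, 19 (2 points).
  x = 16: rhs = 7, matching y values: none (0 points).
  x = 17: rhs = 2, matching y values: 5, 18 (2 points).
  x = 18: rhs = 7, matching y values: none (0 points).
  x = 19: rhs = 5, matching y values: none (0 points).
  x = 20: rhs = 2, matching y values: 5, 18 (2 points).
  x = 21: rhs = 4, matching y values: 2, 21 (2 points).
  x = 22: rhs = 17, matching y values: none (0 points).
Total affine count: 27.
Full point count |E(F_23)| = 27 + 1 = 28.
Hasse bound: |28 − (23+1)| = |4| = 4 ≤ 2√23 ≈ 9.5917 ✓.


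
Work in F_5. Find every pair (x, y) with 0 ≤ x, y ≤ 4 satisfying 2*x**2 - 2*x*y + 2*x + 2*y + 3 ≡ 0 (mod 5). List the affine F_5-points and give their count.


Affine F_5-points: {(0, 1), (2, 0), (3, 3), (4, 3)}; count = 4.

For each of the 25 pairs (x, y) ∈ F_5², evaluate f(x, y) mod 5. Record the zeros.
  x = 0: [0↦3, 1↦0, 2↦2, 3↦4, 4↦1]  zeros at y ∈ {1}
  x = 1: [0↦2, 1↦2, 2↦2, 3↦2, 4↦2]  zeros at y ∈ ∅
  x = 2: [0↦0, 1↦3, 2↦1, 3↦4, 4↦2]  zeros at y ∈ {0}
  x = 3: [0↦2, 1↦3, 2↦4, 3↦0, 4↦1]  zeros at y ∈ {3}
  x = 4: [0↦3, 1↦2, 2↦1, 3↦0, 4↦4]  zeros at y ∈ {3}
Collecting zeros: affine points = {(0, 1), (2, 0), (3, 3), (4, 3)}.
Total count |C(F_5)_aff| = 4.


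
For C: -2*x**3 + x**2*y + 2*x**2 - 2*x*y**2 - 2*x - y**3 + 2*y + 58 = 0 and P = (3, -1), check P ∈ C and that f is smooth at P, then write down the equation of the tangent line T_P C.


Tangent line at P: -52*x + 20*y + 176 = 0.

Step 1: f(3, -1) = 0, so P lies on C.
Step 2: partial derivatives
  f_x(x, y) = -6*x**2 + 2*x*y + 4*x - 2*y**2 - 2, f_y(x, y) = x**2 - 4*x*y - 3*y**2 + 2.
  f_x(P) = -52, f_y(P) = 20 (gradient nonzero, so P is smooth).
Step 3: tangent line at P: -52·(x − 3) + 20·(y − -1) = 0.
Expanding: -52*x + 20*y + 176 = 0.


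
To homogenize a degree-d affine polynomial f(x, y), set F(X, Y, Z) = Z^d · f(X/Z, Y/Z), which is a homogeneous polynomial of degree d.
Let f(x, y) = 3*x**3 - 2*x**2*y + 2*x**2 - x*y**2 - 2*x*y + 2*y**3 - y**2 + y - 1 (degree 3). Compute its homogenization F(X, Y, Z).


F(X, Y, Z) = 3*X**3 - 2*X**2*Y + 2*X**2*Z - X*Y**2 - 2*X*Y*Z + 2*Y**3 - Y**2*Z + Y*Z**2 - Z**3

deg(f) = 3.
Substitute x = X/Z, y = Y/Z into f, then multiply by Z^3.
  monomial 3·x^3·y^0 ↦ 3·X^3·Y^0·Z^0.
  monomial -2·x^2·y^1 ↦ -2·X^2·Y^1·Z^0.
  monomial 2·x^2·y^0 ↦ 2·X^2·Y^0·Z^1.
  monomial -1·x^1·y^2 ↦ -1·X^1·Y^2·Z^0.
  monomial -2·x^1·y^1 ↦ -2·X^1·Y^1·Z^1.
  monomial 2·x^0·y^3 ↦ 2·X^0·Y^3·Z^0.
  monomial -1·x^0·y^2 ↦ -1·X^0·Y^2·Z^1.
  monomial 1·x^0·y^1 ↦ 1·X^0·Y^1·Z^2.
  monomial -1·x^0·y^0 ↦ -1·X^0·Y^0·Z^3.
Collecting: F(X, Y, Z) = 3*X**3 - 2*X**2*Y + 2*X**2*Z - X*Y**2 - 2*X*Y*Z + 2*Y**3 - Y**2*Z + Y*Z**2 - Z**3.


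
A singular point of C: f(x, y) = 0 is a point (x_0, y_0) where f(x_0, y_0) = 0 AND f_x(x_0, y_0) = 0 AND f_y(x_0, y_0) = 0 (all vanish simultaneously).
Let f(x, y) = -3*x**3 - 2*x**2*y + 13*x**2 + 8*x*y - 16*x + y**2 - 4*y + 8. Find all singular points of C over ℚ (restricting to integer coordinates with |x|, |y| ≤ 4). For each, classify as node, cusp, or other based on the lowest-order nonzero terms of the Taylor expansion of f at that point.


Singular points: {(2, -2)}; classification: node.

Compute partial derivatives:
  f_x = -9*x**2 - 4*x*y + 26*x + 8*y - 16.
  f_y = -2*x**2 + 8*x + 2*y - 4.
Scan x_0 ∈ {−4, ..., 4}. For each x_0, f_y(x_0, y) is a polynomial in y; find its integer roots y ∈ {−4, ..., 4}, then test f_x and f at those candidates.
  x = -4: f_y(-4, y) = 2*y - 68; no integer root y with |y| ≤ 4.
  x = -3: f_y(-3, y) = 2*y - 46; no integer root y with |y| ≤ 4.
  x = -2: f_y(-2, y) = 2*y - 28; no integer root y with |y| ≤ 4.
  x = -1: f_y(-1, y) = 2*y - 14; no integer root y with |y| ≤ 4.
  x = 0: f_y(0, y) = 2*y - 4; vanishes at y ∈ {2}. (0, 2): f_x = 0 but f = 4 ≠ 0.
  x = 1: f_y(1, y) = 2*y + 2; vanishes at y ∈ {-1}. (1, -1): f_x = -3 ≠ 0.
  x = 2: f_y(2, y) = 2*y + 4; vanishes at y ∈ {-2}. (2, -2): f_x = 0, f = 0 — SINGULAR.
  x = 3: f_y(3, y) = 2*y + 2; vanishes at y ∈ {-1}. (3, -1): f_x = -15 ≠ 0.
  x = 4: f_y(4, y) = 2*y - 4; vanishes at y ∈ {2}. (4, 2): f_x = -72 ≠ 0.
Only singular point on the grid: (2, -2).
Classify: substitute x = 2 + u, y = -2 + v and expand: f = -3*u**3 - 2*u**2*v - u**2 + v**2.
No constant or linear terms (consistent with a singular point). Quadratic part: -u**2 + v**2. Cubic part: -3*u**3 - 2*u**2*v.
The quadratic part v**2 - u**2 = (v − u)(v + u) splits into two distinct linear factors, so there are two distinct tangent lines y − -2 = ±(x − 2) — this is a node (ordinary double point).
Classification: node.


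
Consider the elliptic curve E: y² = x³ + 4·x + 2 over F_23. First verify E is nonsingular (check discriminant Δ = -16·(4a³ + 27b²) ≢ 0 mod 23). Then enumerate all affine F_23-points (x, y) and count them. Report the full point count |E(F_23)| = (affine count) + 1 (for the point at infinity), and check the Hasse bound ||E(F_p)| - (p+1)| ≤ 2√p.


Affine points = {(0, 5), (0, 18), (2, 8), (2, 15), (3, 8), (3, 15), (4, 6), (4, 17), (5, 3), (5, 20), (6, 9), (6, 14), (9, 10), (9, 13), (18, 8), (18, 15), (20, 3), (20, 20), (21, 3), (21, 20)}; affine count = 20; |E(F_23)| = 21.

Discriminant check: Δ ∝ 4a³ + 27b² = 4·4³ + 27·2² = 4·64 + 27·4 ≡ 19 (mod 23). Nonzero ⇒ E is nonsingular.
For each x ∈ F_23, compute rhs = x³ + 4·x + 2 mod 23, then count y ∈ F_23 with y² ≡ rhs.
  x = 0: rhs = 2, matching y values: 5, 18 (2 points).
  x = 1: rhs = 7, matching y values: none (0 points).
  x = 2: rhs = 18, matching y values: 8, 15 (2 points).
  x = 3: rhs = 18, matching y values: 8, 15 (2 points).
  x = 4: rhs = 13, matching y values: 6, 17 (2 points).
  x = 5: rhs = 9, matching y values: 3, 20 (2 points).
  x = 6: rhs = 12, matching y values: 9, 14 (2 points).
  x = 7: rhs = 5, matching y values: none (0 points).
  x = 8: rhs = 17, matching y values: none (0 points).
  x = 9: rhs = 8, matching y values: 10, 13 (2 points).
  x = 10: rhs = 7, matching y values: none (0 points).
  x = 11: rhs = 20, matching y values: none (0 points).
  x = 12: rhs = 7, matching y values: none (0 points).
  x = 13: rhs = 20, matching y values: none (0 points).
  x = 14: rhs = 19, matching y values: none (0 points).
  x = 15: rhs = 10, matching y values: none (0 points).
  x = 16: rhs = 22, matching y values: none (0 points).
  x = 17: rhs = 15, matching y values: none (0 points).
  x = 18: rhs = 18, matching y values: 8, 15 (2 points).
  x = 19: rhs = 14, matching y values: none (0 points).
  x = 20: rhs = 9, matching y values: 3, 20 (2 points).
  x = 21: rhs = 9, matching y values: 3, 20 (2 points).
  x = 22: rhs = 20, matching y values: none (0 points).
Total affine count: 20.
Full point count |E(F_23)| = 20 + 1 = 21.
Hasse bound: |21 − (23+1)| = |-3| = 3 ≤ 2√23 ≈ 9.5917 ✓.


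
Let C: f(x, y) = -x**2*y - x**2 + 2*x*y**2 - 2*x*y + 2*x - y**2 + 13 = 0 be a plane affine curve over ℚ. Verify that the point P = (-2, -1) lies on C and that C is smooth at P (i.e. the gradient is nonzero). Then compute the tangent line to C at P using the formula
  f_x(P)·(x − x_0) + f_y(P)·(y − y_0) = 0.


Tangent line at P: 6*x + 10*y + 22 = 0.

Step 1: f(-2, -1) = 0, so P lies on C.
Step 2: partial derivatives
  f_x(x, y) = -2*x*y - 2*x + 2*y**2 - 2*y + 2, f_y(x, y) = -x**2 + 4*x*y - 2*x - 2*y.
  f_x(P) = 6, f_y(P) = 10 (gradient nonzero, so P is smooth).
Step 3: tangent line at P: 6·(x − -2) + 10·(y − -1) = 0.
Expanding: 6*x + 10*y + 22 = 0.


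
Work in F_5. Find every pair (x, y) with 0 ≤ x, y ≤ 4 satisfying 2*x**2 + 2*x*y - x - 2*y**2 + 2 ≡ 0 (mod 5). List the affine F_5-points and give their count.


Affine F_5-points: {(0, 1), (0, 4), (2, 1), (4, 0), (4, 4)}; count = 5.

For each of the 25 pairs (x, y) ∈ F_5², evaluate f(x, y) mod 5. Record the zeros.
  x = 0: [0↦2, 1↦0, 2↦4, 3↦4, 4↦0]  zeros at y ∈ {1, 4}
  x = 1: [0↦3, 1↦3, 2↦4, 3↦1, 4↦4]  zeros at y ∈ ∅
  x = 2: [0↦3, 1↦0, 2↦3, 3↦2, 4↦2]  zeros at y ∈ {1}
  x = 3: [0↦2, 1↦1, 2↦1, 3↦2, 4↦4]  zeros at y ∈ ∅
  x = 4: [0↦0, 1↦1, 2↦3, 3↦1, 4↦0]  zeros at y ∈ {0, 4}
Collecting zeros: affine points = {(0, 1), (0, 4), (2, 1), (4, 0), (4, 4)}.
Total count |C(F_5)_aff| = 5.


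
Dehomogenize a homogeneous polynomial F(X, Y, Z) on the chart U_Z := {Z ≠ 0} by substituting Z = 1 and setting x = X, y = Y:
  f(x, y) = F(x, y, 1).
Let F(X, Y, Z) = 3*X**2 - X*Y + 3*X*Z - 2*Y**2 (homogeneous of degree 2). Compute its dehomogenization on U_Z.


f(x, y) = 3*x**2 - x*y + 3*x - 2*y**2

On U_Z we set Z = 1. Each monomial c·X^i·Y^j·Z^k in F becomes c·x^i·y^j·1^k = c·x^i·y^j.
Substituting Z = 1: F(X, Y, 1) = 3*x**2 - x*y + 3*x - 2*y**2.
Note: deg(f) ≤ deg(F) = 2; strict inequality happens when F is divisible by Z (lost terms).


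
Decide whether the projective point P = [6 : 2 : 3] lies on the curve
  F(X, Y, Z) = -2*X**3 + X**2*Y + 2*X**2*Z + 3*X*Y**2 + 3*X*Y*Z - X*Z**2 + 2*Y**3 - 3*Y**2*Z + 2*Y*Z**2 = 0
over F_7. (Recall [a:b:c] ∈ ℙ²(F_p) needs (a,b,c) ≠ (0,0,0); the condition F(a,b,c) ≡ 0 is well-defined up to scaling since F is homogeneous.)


F(6,2,3) ≡ 5 (mod 7); P is NOT on the curve.

Evaluate F(6, 2, 3) term-by-term (mod 7).
  -2*X**3 ↦ -2·216·1·1 = -432
  X**2*Y ↦ 1·36·2·1 = 72
  2*X**2*Z ↦ 2·36·1·3 = 216
  3*X*Y**2 ↦ 3·6·4·1 = 72
  3*X*Y*Z ↦ 3·6·2·3 = 108
  -X*Z**2 ↦ -1·6·1·9 = -54
  2*Y**3 ↦ 2·1·8·1 = 16
  -3*Y**2*Z ↦ -3·1·4·3 = -36
  2*Y*Z**2 ↦ 2·1·2·9 = 36
Sum: F(6, 2, 3) = (-432) + (72) + (216) + (72) + (108) + (-54) + (16) + (-36) + (36) = -2.
Reducing mod 7: -2 ≡ 5 (mod 7).
Since F(a, b, c) ≡ 5 ≠ 0 (mod 7), P does NOT lie on the curve.


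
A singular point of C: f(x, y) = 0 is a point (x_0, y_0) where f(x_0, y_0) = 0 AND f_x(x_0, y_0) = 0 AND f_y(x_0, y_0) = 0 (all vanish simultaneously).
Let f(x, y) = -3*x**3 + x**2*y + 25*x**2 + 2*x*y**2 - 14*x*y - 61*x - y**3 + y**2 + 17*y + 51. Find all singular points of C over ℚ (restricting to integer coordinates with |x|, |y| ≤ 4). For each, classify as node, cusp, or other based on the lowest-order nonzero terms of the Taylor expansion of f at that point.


Singular points: {(3, 2)}; classification: cusp.

Compute partial derivatives:
  f_x = -9*x**2 + 2*x*y + 50*x + 2*y**2 - 14*y - 61.
  f_y = x**2 + 4*x*y - 14*x - 3*y**2 + 2*y + 17.
Scan x_0 ∈ {−4, ..., 4}. For each x_0, f_y(x_0, y) is a polynomial in y; find its integer roots y ∈ {−4, ..., 4}, then test f_x and f at those candidates.
  x = -4: f_y(-4, y) = -3*y**2 - 14*y + 89; no integer root y with |y| ≤ 4.
  x = -3: f_y(-3, y) = -3*y**2 - 10*y + 68; no integer root y with |y| ≤ 4.
  x = -2: f_y(-2, y) = -3*y**2 - 6*y + 49; no integer root y with |y| ≤ 4.
  x = -1: f_y(-1, y) = -3*y**2 - 2*y + 32; no integer root y with |y| ≤ 4.
  x = 0: f_y(0, y) = -3*y**2 + 2*y + 17; no integer root y with |y| ≤ 4.
  x = 1: f_y(1, y) = -3*y**2 + 6*y + 4; no integer root y with |y| ≤ 4.
  x = 2: f_y(2, y) = -3*y**2 + 10*y - 7; vanishes at y ∈ {1}. (2, 1): f_x = -5 ≠ 0.
  x = 3: f_y(3, y) = -3*y**2 + 14*y - 16; vanishes at y ∈ {2}. (3, 2): f_x = 0, f = 0 — SINGULAR.
  x = 4: f_y(4, y) = -3*y**2 + 18*y - 23; no integer root y with |y| ≤ 4.
Only singular point on the grid: (3, 2).
Classify: substitute x = 3 + u, y = 2 + v and expand: f = -3*u**3 + u**2*v + 2*u*v**2 - v**3 + v**2.
No constant or linear terms (consistent with a singular point). Quadratic part: v**2. Cubic part: -3*u**3 + u**2*v + 2*u*v**2 - v**3.
The quadratic part v**2 is a perfect square, so there is a single (double) tangent line v = 0, i.e. y = 2. Restricting the cubic part to that line (v = 0) leaves -3*u**3 ≠ 0, so f is not divisible by v and the branch is v² ≈ 3*u**3 to lowest order — this is a cusp.
Classification: cusp.


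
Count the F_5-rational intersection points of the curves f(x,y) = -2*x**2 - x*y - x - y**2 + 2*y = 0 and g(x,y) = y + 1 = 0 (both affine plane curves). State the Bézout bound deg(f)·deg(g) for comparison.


Common zeros: {(1, 4), (4, 4)}; count = 2; Bézout bound = 2.

deg(f) = 2, deg(g) = 1, so Bézout bound = 2.
Scan x ∈ F_5. For each x, list the y ∈ F_5 with f(x, y) ≡ 0 and those with g(x, y) ≡ 0 (mod 5); the common zeros in that column are the intersection.
  x = 0: f ≡ 0 at y ∈ {0, 2}; g ≡ 0 at y ∈ {4}; common: ∅.
  x = 1: f ≡ 0 at y ∈ {2, 4}; g ≡ 0 at y ∈ {4}; common: {4}.
  x = 2: f ≡ 0 at y ∈ {0}; g ≡ 0 at y ∈ {4}; common: ∅.
  x = 3: f ≡ 0 at y ∈ ∅; g ≡ 0 at y ∈ {4}; common: ∅.
  x = 4: f ≡ 0 at y ∈ {4}; g ≡ 0 at y ∈ {4}; common: {4}.
Collecting: common zeros = {(1, 4), (4, 4)}, so the count is 2.
Comparison with the Bézout bound: 2 ≤ 2 = deg(f)·deg(g), as expected for curves with no common component (the bound is attained).


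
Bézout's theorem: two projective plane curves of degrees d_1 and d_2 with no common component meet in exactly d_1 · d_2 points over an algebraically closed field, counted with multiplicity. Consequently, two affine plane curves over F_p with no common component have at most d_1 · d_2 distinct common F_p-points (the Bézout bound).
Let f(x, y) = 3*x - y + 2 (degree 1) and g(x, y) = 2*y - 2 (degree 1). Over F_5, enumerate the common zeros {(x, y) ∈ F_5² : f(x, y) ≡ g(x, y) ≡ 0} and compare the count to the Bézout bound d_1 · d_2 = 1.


Common zeros: {(3, 1)}; count = 1; Bézout bound = 1.

deg(f) = 1, deg(g) = 1, so Bézout bound = 1.
Scan x ∈ F_5. For each x, list the y ∈ F_5 with f(x, y) ≡ 0 and those with g(x, y) ≡ 0 (mod 5); the common zeros in that column are the intersection.
  x = 0: f ≡ 0 at y ∈ {2}; g ≡ 0 at y ∈ {1}; common: ∅.
  x = 1: f ≡ 0 at y ∈ {0}; g ≡ 0 at y ∈ {1}; common: ∅.
  x = 2: f ≡ 0 at y ∈ {3}; g ≡ 0 at y ∈ {1}; common: ∅.
  x = 3: f ≡ 0 at y ∈ {1}; g ≡ 0 at y ∈ {1}; common: {1}.
  x = 4: f ≡ 0 at y ∈ {4}; g ≡ 0 at y ∈ {1}; common: ∅.
Collecting: common zeros = {(3, 1)}, so the count is 1.
Comparison with the Bézout bound: 1 ≤ 1 = deg(f)·deg(g), as expected for curves with no common component (the bound is attained).


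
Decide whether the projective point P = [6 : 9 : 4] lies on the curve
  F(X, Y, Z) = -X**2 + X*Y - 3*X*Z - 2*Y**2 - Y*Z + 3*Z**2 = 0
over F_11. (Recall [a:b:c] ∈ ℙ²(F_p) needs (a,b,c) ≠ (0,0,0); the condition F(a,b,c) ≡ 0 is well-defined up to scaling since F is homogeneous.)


F(6,9,4) ≡ 5 (mod 11); P is NOT on the curve.

Evaluate F(6, 9, 4) term-by-term (mod 11).
  -X**2 ↦ -1·36·1·1 = -36
  X*Y ↦ 1·6·9·1 = 54
  -3*X*Z ↦ -3·6·1·4 = -72
  -2*Y**2 ↦ -2·1·81·1 = -162
  -Y*Z ↦ -1·1·9·4 = -36
  3*Z**2 ↦ 3·1·1·16 = 48
Sum: F(6, 9, 4) = (-36) + (54) + (-72) + (-162) + (-36) + (48) = -204.
Reducing mod 11: -204 ≡ 5 (mod 11).
Since F(a, b, c) ≡ 5 ≠ 0 (mod 11), P does NOT lie on the curve.


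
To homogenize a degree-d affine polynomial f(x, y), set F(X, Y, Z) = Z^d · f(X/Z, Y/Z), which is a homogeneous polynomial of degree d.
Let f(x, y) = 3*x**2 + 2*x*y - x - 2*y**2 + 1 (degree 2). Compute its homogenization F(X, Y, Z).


F(X, Y, Z) = 3*X**2 + 2*X*Y - X*Z - 2*Y**2 + Z**2

deg(f) = 2.
Substitute x = X/Z, y = Y/Z into f, then multiply by Z^2.
  monomial 3·x^2·y^0 ↦ 3·X^2·Y^0·Z^0.
  monomial 2·x^1·y^1 ↦ 2·X^1·Y^1·Z^0.
  monomial -1·x^1·y^0 ↦ -1·X^1·Y^0·Z^1.
  monomial -2·x^0·y^2 ↦ -2·X^0·Y^2·Z^0.
  monomial 1·x^0·y^0 ↦ 1·X^0·Y^0·Z^2.
Collecting: F(X, Y, Z) = 3*X**2 + 2*X*Y - X*Z - 2*Y**2 + Z**2.


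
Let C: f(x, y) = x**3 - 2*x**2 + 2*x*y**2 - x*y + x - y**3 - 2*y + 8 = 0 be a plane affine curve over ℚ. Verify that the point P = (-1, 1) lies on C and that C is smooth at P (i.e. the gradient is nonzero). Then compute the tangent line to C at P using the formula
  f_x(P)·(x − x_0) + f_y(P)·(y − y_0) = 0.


Tangent line at P: 9*x - 8*y + 17 = 0.

Step 1: f(-1, 1) = 0, so P lies on C.
Step 2: partial derivatives
  f_x(x, y) = 3*x**2 - 4*x + 2*y**2 - y + 1, f_y(x, y) = 4*x*y - x - 3*y**2 - 2.
  f_x(P) = 9, f_y(P) = -8 (gradient nonzero, so P is smooth).
Step 3: tangent line at P: 9·(x − -1) + -8·(y − 1) = 0.
Expanding: 9*x - 8*y + 17 = 0.


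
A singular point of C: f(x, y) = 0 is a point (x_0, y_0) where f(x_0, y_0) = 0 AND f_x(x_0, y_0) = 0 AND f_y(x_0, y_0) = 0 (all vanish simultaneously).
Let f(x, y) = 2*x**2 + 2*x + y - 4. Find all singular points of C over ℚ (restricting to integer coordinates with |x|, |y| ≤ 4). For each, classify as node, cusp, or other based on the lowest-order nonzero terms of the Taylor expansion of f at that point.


No singular points in the scanned grid; C is smooth there.

Compute partial derivatives:
  f_x = 4*x + 2.
  f_y = 1.
f_y = 1 is a nonzero constant, so f_y never vanishes: no point (x, y) can satisfy f = f_x = f_y = 0. In particular no (x, y) ∈ {−4, ..., 4}² is singular; the curve is smooth.


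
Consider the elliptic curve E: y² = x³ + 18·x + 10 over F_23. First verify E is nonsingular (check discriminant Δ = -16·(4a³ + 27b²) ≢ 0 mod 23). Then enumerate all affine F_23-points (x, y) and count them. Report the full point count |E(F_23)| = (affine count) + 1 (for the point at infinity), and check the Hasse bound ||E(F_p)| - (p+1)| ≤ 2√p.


Affine points = {(1, 11), (1, 12), (2, 10), (2, 13), (4, 10), (4, 13), (5, 8), (5, 15), (6, 9), (6, 14), (9, 2), (9, 21), (13, 7), (13, 16), (14, 4), (14, 19), (16, 1), (16, 22), (17, 10), (17, 13), (18, 5), (18, 18), (19, 9), (19, 14), (21, 9), (21, 14)}; affine count = 26; |E(F_23)| = 27.

Discriminant check: Δ ∝ 4a³ + 27b² = 4·18³ + 27·10² = 4·5832 + 27·100 ≡ 15 (mod 23). Nonzero ⇒ E is nonsingular.
For each x ∈ F_23, compute rhs = x³ + 18·x + 10 mod 23, then count y ∈ F_23 with y² ≡ rhs.
  x = 0: rhs = 10, matching y values: none (0 points).
  x = 1: rhs = 6, matching y values: 11, 12 (2 points).
  x = 2: rhs = 8, matching y values: 10, 13 (2 points).
  x = 3: rhs = 22, matching y values: none (0 points).
  x = 4: rhs = 8, matching y values: 10, 13 (2 points).
  x = 5: rhs = 18, matching y values: 8, 15 (2 points).
  x = 6: rhs = 12, matching y values: 9, 14 (2 points).
  x = 7: rhs = 19, matching y values: none (0 points).
  x = 8: rhs = 22, matching y values: none (0 points).
  x = 9: rhs = 4, matching y values: 2, 21 (2 points).
  x = 10: rhs = 17, matching y values: none (0 points).
  x = 11: rhs = 21, matching y values: none (0 points).
  x = 12: rhs = 22, matching y values: none (0 points).
  x = 13: rhs = 3, matching y values: 7, 16 (2 points).
  x = 14: rhs = 16, matching y values: 4, 19 (2 points).
  x = 15: rhs = 21, matching y values: none (0 points).
  x = 16: rhs = 1, matching y values: 1, 22 (2 points).
  x = 17: rhs = 8, matching y values: 10, 13 (2 points).
  x = 18: rhs = 2, matching y values: 5, 18 (2 points).
  x = 19: rhs = 12, matching y values: 9, 14 (2 points).
  x = 20: rhs = 21, matching y values: none (0 points).
  x = 21: rhs = 12, matching y values: 9, 14 (2 points).
  x = 22: rhs = 14, matching y values: none (0 points).
Total affine count: 26.
Full point count |E(F_23)| = 26 + 1 = 27.
Hasse bound: |27 − (23+1)| = |3| = 3 ≤ 2√23 ≈ 9.5917 ✓.


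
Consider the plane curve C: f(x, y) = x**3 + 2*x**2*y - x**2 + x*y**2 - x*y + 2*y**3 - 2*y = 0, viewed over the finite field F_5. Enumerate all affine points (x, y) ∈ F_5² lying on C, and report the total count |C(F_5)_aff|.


Affine F_5-points: {(0, 0), (0, 1), (0, 4), (1, 0), (1, 3), (1, 4), (2, 4), (4, 1)}; count = 8.

For each of the 25 pairs (x, y) ∈ F_5², evaluate f(x, y) mod 5. Record the zeros.
  x = 0: [0↦0, 1↦0, 2↦2, 3↦3, 4↦0]  zeros at y ∈ {0, 1, 4}
  x = 1: [0↦0, 1↦2, 2↦3, 3↦0, 4↦0]  zeros at y ∈ {0, 3, 4}
  x = 2: [0↦4, 1↦2, 2↦1, 3↦3, 4↦0]  zeros at y ∈ {4}
  x = 3: [0↦3, 1↦1, 2↦2, 3↦3, 4↦1]  zeros at y ∈ ∅
  x = 4: [0↦3, 1↦0, 2↦2, 3↦1, 4↦4]  zeros at y ∈ {1}
Collecting zeros: affine points = {(0, 0), (0, 1), (0, 4), (1, 0), (1, 3), (1, 4), (2, 4), (4, 1)}.
Total count |C(F_5)_aff| = 8.


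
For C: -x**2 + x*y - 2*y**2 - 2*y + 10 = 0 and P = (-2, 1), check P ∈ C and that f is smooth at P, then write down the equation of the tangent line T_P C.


Tangent line at P: 5*x - 8*y + 18 = 0.

Step 1: f(-2, 1) = 0, so P lies on C.
Step 2: partial derivatives
  f_x(x, y) = -2*x + y, f_y(x, y) = x - 4*y - 2.
  f_x(P) = 5, f_y(P) = -8 (gradient nonzero, so P is smooth).
Step 3: tangent line at P: 5·(x − -2) + -8·(y − 1) = 0.
Expanding: 5*x - 8*y + 18 = 0.


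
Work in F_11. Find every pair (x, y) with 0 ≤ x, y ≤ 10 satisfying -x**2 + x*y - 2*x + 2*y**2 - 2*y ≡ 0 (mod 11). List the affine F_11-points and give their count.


Affine F_11-points: {(0, 0), (0, 1), (1, 7), (1, 10), (2, 2), (2, 9), (3, 8), (4, 3), (4, 7), (5, 6), (5, 9), (6, 4), (6, 5), (7, 4), (7, 10), (8, 3), (8, 5), (9, 0), (9, 2), (10, 1), (10, 6)}; count = 21.

For each of the 121 pairs (x, y) ∈ F_11², evaluate f(x, y) mod 11. Record the zeros.
  x = 0: [0↦0, 1↦0, 2↦4, 3↦1, 4↦2, 5↦7, 6↦5, 7↦7, 8↦2, 9↦1, 10↦4]  zeros at y ∈ {0, 1}
  x = 1: [0↦8, 1↦9, 2↦3, 3↦1, 4↦3, 5↦9, 6↦8, 7↦0, 8↦7, 9↦7, 10↦0]  zeros at y ∈ {7, 10}
  x = 2: [0↦3, 1↦5, 2↦0, 3↦10, 4↦2, 5↦9, 6↦9, 7↦2, 8↦10, 9↦0, 10↦5]  zeros at y ∈ {2, 9}
  x = 3: [0↦7, 1↦10, 2↦6, 3↦6, 4↦10, 5↦7, 6↦8, 7↦2, 8↦0, 9↦2, 10↦8]  zeros at y ∈ {8}
  x = 4: [0↦9, 1↦2, 2↦10, 3↦0, 4↦5, 5↦3, 6↦5, 7↦0, 8↦10, 9↦2, 10↦9]  zeros at y ∈ {3, 7}
  x = 5: [0↦9, 1↦3, 2↦1, 3↦3, 4↦9, 5↦8, 6↦0, 7↦7, 8↦7, 9↦0, 10↦8]  zeros at y ∈ {6, 9}
  x = 6: [0↦7, 1↦2, 2↦1, 3↦4, 4↦0, 5↦0, 6↦4, 7↦1, 8↦2, 9↦7, 10↦5]  zeros at y ∈ {4, 5}
  x = 7: [0↦3, 1↦10, 2↦10, 3↦3, 4↦0, 5↦1, 6↦6, 7↦4, 8↦6, 9↦1, 10↦0]  zeros at y ∈ {4, 10}
  x = 8: [0↦8, 1↦5, 2↦6, 3↦0, 4↦9, 5↦0, 6↦6, 7↦5, 8↦8, 9↦4, 10↦4]  zeros at y ∈ {3, 5}
  x = 9: [0↦0, 1↦9, 2↦0, 3↦6, 4↦5, 5↦8, 6↦4, 7↦4, 8↦8, 9↦5, 10↦6]  zeros at y ∈ {0, 2}
  x = 10: [0↦1, 1↦0, 2↦3, 3↦10, 4↦10, 5↦3, 6↦0, 7↦1, 8↦6, 9↦4, 10↦6]  zeros at y ∈ {1, 6}
Collecting zeros: affine points = {(0, 0), (0, 1), (1, 7), (1, 10), (2, 2), (2, 9), (3, 8), (4, 3), (4, 7), (5, 6), (5, 9), (6, 4), (6, 5), (7, 4), (7, 10), (8, 3), (8, 5), (9, 0), (9, 2), (10, 1), (10, 6)}.
Total count |C(F_11)_aff| = 21.


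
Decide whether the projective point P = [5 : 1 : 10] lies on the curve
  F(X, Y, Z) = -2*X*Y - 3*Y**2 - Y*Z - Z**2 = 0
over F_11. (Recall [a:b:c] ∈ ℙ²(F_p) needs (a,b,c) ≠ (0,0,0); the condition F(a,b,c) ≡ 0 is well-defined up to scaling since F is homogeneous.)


F(5,1,10) ≡ 9 (mod 11); P is NOT on the curve.

Evaluate F(5, 1, 10) term-by-term (mod 11).
  -2*X*Y ↦ -2·5·1·1 = -10
  -3*Y**2 ↦ -3·1·1·1 = -3
  -Y*Z ↦ -1·1·1·10 = -10
  -Z**2 ↦ -1·1·1·100 = -100
Sum: F(5, 1, 10) = (-10) + (-3) + (-10) + (-100) = -123.
Reducing mod 11: -123 ≡ 9 (mod 11).
Since F(a, b, c) ≡ 9 ≠ 0 (mod 11), P does NOT lie on the curve.


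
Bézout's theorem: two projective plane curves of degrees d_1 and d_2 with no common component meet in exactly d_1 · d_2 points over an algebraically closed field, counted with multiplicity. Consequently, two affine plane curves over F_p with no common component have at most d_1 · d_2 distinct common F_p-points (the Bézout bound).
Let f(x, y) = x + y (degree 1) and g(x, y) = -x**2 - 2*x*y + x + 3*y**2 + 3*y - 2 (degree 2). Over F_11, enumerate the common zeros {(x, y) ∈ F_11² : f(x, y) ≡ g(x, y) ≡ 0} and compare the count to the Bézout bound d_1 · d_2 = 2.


Common zeros: {(1, 10), (5, 6)}; count = 2; Bézout bound = 2.

deg(f) = 1, deg(g) = 2, so Bézout bound = 2.
Scan x ∈ F_11. For each x, list the y ∈ F_11 with f(x, y) ≡ 0 and those with g(x, y) ≡ 0 (mod 11); the common zeros in that column are the intersection.
  x = 0: f ≡ 0 at y ∈ {0}; g ≡ 0 at y ∈ {5}; common: ∅.
  x = 1: f ≡ 0 at y ∈ {10}; g ≡ 0 at y ∈ {8, 10}; common: {10}.
  x = 2: f ≡ 0 at y ∈ {9}; g ≡ 0 at y ∈ {5, 10}; common: ∅.
  x = 3: f ≡ 0 at y ∈ {8}; g ≡ 0 at y ∈ ∅; common: ∅.
  x = 4: f ≡ 0 at y ∈ {7}; g ≡ 0 at y ∈ ∅; common: ∅.
  x = 5: f ≡ 0 at y ∈ {6}; g ≡ 0 at y ∈ {0, 6}; common: {6}.
  x = 6: f ≡ 0 at y ∈ {5}; g ≡ 0 at y ∈ {6, 8}; common: ∅.
  x = 7: f ≡ 0 at y ∈ {4}; g ≡ 0 at y ∈ {0}; common: ∅.
  x = 8: f ≡ 0 at y ∈ {3}; g ≡ 0 at y ∈ ∅; common: ∅.
  x = 9: f ≡ 0 at y ∈ {2}; g ≡ 0 at y ∈ ∅; common: ∅.
  x = 10: f ≡ 0 at y ∈ {1}; g ≡ 0 at y ∈ ∅; common: ∅.
Collecting: common zeros = {(1, 10), (5, 6)}, so the count is 2.
Comparison with the Bézout bound: 2 ≤ 2 = deg(f)·deg(g), as expected for curves with no common component (the bound is attained).


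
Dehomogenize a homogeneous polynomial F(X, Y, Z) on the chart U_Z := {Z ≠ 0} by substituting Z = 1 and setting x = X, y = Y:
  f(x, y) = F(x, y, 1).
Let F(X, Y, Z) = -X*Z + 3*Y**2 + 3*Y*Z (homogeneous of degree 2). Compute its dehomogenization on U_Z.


f(x, y) = -x + 3*y**2 + 3*y

On U_Z we set Z = 1. Each monomial c·X^i·Y^j·Z^k in F becomes c·x^i·y^j·1^k = c·x^i·y^j.
Substituting Z = 1: F(X, Y, 1) = -x + 3*y**2 + 3*y.
Note: deg(f) ≤ deg(F) = 2; strict inequality happens when F is divisible by Z (lost terms).


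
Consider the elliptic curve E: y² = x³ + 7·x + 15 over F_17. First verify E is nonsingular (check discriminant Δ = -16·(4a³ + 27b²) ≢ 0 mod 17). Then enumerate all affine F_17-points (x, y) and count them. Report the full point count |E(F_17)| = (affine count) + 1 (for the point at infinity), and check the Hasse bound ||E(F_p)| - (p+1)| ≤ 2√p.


Affine points = {(0, 7), (0, 10), (6, 1), (6, 16), (7, 4), (7, 13), (9, 5), (9, 12), (12, 5), (12, 12), (13, 5), (13, 12), (14, 1), (14, 16)}; affine count = 14; |E(F_17)| = 15.

Discriminant check: Δ ∝ 4a³ + 27b² = 4·7³ + 27·15² = 4·343 + 27·225 ≡ 1 (mod 17). Nonzero ⇒ E is nonsingular.
For each x ∈ F_17, compute rhs = x³ + 7·x + 15 mod 17, then count y ∈ F_17 with y² ≡ rhs.
  x = 0: rhs = 15, matching y values: 7, 10 (2 points).
  x = 1: rhs = 6, matching y values: none (0 points).
  x = 2: rhs = 3, matching y values: none (0 points).
  x = 3: rhs = 12, matching y values: none (0 points).
  x = 4: rhs = 5, matching y values: none (0 points).
  x = 5: rhs = 5, matching y values: none (0 points).
  x = 6: rhs = 1, matching y values: 1, 16 (2 points).
  x = 7: rhs = 16, matching y values: 4, 13 (2 points).
  x = 8: rhs = 5, matching y values: none (0 points).
  x = 9: rhs = 8, matching y values: 5, 12 (2 points).
  x = 10: rhs = 14, matching y values: none (0 points).
  x = 11: rhs = 12, matching y values: none (0 points).
  x = 12: rhs = 8, matching y values: 5, 12 (2 points).
  x = 13: rhs = 8, matching y values: 5, 12 (2 points).
  x = 14: rhs = 1, matching y values: 1, 16 (2 points).
  x = 15: rhs = 10, matching y values: none (0 points).
  x = 16: rhs = 7, matching y values: none (0 points).
Total affine count: 14.
Full point count |E(F_17)| = 14 + 1 = 15.
Hasse bound: |15 − (17+1)| = |-3| = 3 ≤ 2√17 ≈ 8.2462 ✓.


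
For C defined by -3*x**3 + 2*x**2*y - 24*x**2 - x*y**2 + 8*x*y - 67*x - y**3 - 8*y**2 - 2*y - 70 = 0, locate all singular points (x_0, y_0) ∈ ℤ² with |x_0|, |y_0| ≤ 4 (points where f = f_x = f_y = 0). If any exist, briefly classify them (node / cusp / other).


Singular points: {(-3, -2)}; classification: node.

Compute partial derivatives:
  f_x = -9*x**2 + 4*x*y - 48*x - y**2 + 8*y - 67.
  f_y = 2*x**2 - 2*x*y + 8*x - 3*y**2 - 16*y - 2.
Scan x_0 ∈ {−4, ..., 4}. For each x_0, f_y(x_0, y) is a polynomial in y; find its integer roots y ∈ {−4, ..., 4}, then test f_x and f at those candidates.
  x = -4: f_y(-4, y) = -3*y**2 - 8*y - 2; no integer root y with |y| ≤ 4.
  x = -3: f_y(-3, y) = -3*y**2 - 10*y - 8; vanishes at y ∈ {-2}. (-3, -2): f_x = 0, f = 0 — SINGULAR.
  x = -2: f_y(-2, y) = -3*y**2 - 12*y - 10; no integer root y with |y| ≤ 4.
  x = -1: f_y(-1, y) = -3*y**2 - 14*y - 8; vanishes at y ∈ {-4}. (-1, -4): f_x = -60 ≠ 0.
  x = 0: f_y(0, y) = -3*y**2 - 16*y - 2; no integer root y with |y| ≤ 4.
  x = 1: f_y(1, y) = -3*y**2 - 18*y + 8; no integer root y with |y| ≤ 4.
  x = 2: f_y(2, y) = -3*y**2 - 20*y + 22; no integer root y with |y| ≤ 4.
  x = 3: f_y(3, y) = -3*y**2 - 22*y + 40; no integer root y with |y| ≤ 4.
  x = 4: f_y(4, y) = -3*y**2 - 24*y + 62; no integer root y with |y| ≤ 4.
Only singular point on the grid: (-3, -2).
Classify: substitute x = -3 + u, y = -2 + v and expand: f = -3*u**3 + 2*u**2*v - u**2 - u*v**2 - v**3 + v**2.
No constant or linear terms (consistent with a singular point). Quadratic part: -u**2 + v**2. Cubic part: -3*u**3 + 2*u**2*v - u*v**2 - v**3.
The quadratic part v**2 - u**2 = (v − u)(v + u) splits into two distinct linear factors, so there are two distinct tangent lines y − -2 = ±(x − -3) — this is a node (ordinary double point).
Classification: node.


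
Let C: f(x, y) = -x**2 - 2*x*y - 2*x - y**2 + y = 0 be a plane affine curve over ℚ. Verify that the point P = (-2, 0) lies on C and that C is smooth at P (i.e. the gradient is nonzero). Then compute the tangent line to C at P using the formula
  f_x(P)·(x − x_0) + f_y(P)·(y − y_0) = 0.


Tangent line at P: 2*x + 5*y + 4 = 0.

Step 1: f(-2, 0) = 0, so P lies on C.
Step 2: partial derivatives
  f_x(x, y) = -2*x - 2*y - 2, f_y(x, y) = -2*x - 2*y + 1.
  f_x(P) = 2, f_y(P) = 5 (gradient nonzero, so P is smooth).
Step 3: tangent line at P: 2·(x − -2) + 5·(y − 0) = 0.
Expanding: 2*x + 5*y + 4 = 0.


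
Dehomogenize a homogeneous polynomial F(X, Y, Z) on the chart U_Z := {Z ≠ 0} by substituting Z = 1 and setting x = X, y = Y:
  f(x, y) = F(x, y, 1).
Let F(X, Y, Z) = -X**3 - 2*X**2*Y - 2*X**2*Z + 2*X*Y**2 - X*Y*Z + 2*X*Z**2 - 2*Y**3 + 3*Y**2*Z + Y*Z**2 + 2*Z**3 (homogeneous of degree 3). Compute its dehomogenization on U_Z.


f(x, y) = -x**3 - 2*x**2*y - 2*x**2 + 2*x*y**2 - x*y + 2*x - 2*y**3 + 3*y**2 + y + 2

On U_Z we set Z = 1. Each monomial c·X^i·Y^j·Z^k in F becomes c·x^i·y^j·1^k = c·x^i·y^j.
Substituting Z = 1: F(X, Y, 1) = -x**3 - 2*x**2*y - 2*x**2 + 2*x*y**2 - x*y + 2*x - 2*y**3 + 3*y**2 + y + 2.
Note: deg(f) ≤ deg(F) = 3; strict inequality happens when F is divisible by Z (lost terms).


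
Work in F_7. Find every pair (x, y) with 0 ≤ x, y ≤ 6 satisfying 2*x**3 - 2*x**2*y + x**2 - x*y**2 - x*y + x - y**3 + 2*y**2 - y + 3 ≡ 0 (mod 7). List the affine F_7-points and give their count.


Affine F_7-points: {(0, 5), (0, 6), (1, 0), (2, 3), (3, 6), (6, 6)}; count = 6.

For each of the 49 pairs (x, y) ∈ F_7², evaluate f(x, y) mod 7. Record the zeros.
  x = 0: [0↦3, 1↦3, 2↦1, 3↦5, 4↦2, 5↦0, 6↦0]  zeros at y ∈ {5, 6}
  x = 1: [0↦0, 1↦3, 2↦2, 3↦5, 4↦6, 5↦6, 6↦6]  zeros at y ∈ {0}
  x = 2: [0↦4, 1↦6, 2↦2, 3↦0, 4↦1, 5↦6, 6↦2]  zeros at y ∈ {3}
  x = 3: [0↦6, 1↦3, 2↦6, 3↦2, 4↦6, 5↦5, 6↦0]  zeros at y ∈ {6}
  x = 4: [0↦4, 1↦6, 2↦5, 3↦2, 4↦5, 5↦1, 6↦5]  zeros at y ∈ ∅
  x = 5: [0↦3, 1↦6, 2↦4, 3↦5, 4↦3, 5↦6, 6↦1]  zeros at y ∈ ∅
  x = 6: [0↦1, 1↦1, 2↦1, 3↦2, 4↦5, 5↦4, 6↦0]  zeros at y ∈ {6}
Collecting zeros: affine points = {(0, 5), (0, 6), (1, 0), (2, 3), (3, 6), (6, 6)}.
Total count |C(F_7)_aff| = 6.


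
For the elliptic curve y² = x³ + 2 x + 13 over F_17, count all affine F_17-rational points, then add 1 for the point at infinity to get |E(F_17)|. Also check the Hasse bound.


Affine points = {(0, 8), (0, 9), (1, 4), (1, 13), (2, 5), (2, 12), (4, 0), (7, 8), (7, 9), (10, 8), (10, 9), (13, 3), (13, 14), (15, 1), (15, 16)}; affine count = 15; |E(F_17)| = 16.

Discriminant check: Δ ∝ 4a³ + 27b² = 4·2³ + 27·13² = 4·8 + 27·169 ≡ 5 (mod 17). Nonzero ⇒ E is nonsingular.
For each x ∈ F_17, compute rhs = x³ + 2·x + 13 mod 17, then count y ∈ F_17 with y² ≡ rhs.
  x = 0: rhs = 13, matching y values: 8, 9 (2 points).
  x = 1: rhs = 16, matching y values: 4, 13 (2 points).
  x = 2: rhs = 8, matching y values: 5, 12 (2 points).
  x = 3: rhs = 12, matching y values: none (0 points).
  x = 4: rhs = 0, matching y values: 0 (1 points).
  x = 5: rhs = 12, matching y values: none (0 points).
  x = 6: rhs = 3, matching y values: none (0 points).
  x = 7: rhs = 13, matching y values: 8, 9 (2 points).
  x = 8: rhs = 14, matching y values: none (0 points).
  x = 9: rhs = 12, matching y values: none (0 points).
  x = 10: rhs = 13, matching y values: 8, 9 (2 points).
  x = 11: rhs = 6, matching y values: none (0 points).
  x = 12: rhs = 14, matching y values: none (0 points).
  x = 13: rhs = 9, matching y values: 3, 14 (2 points).
  x = 14: rhs = 14, matching y values: none (0 points).
  x = 15: rhs = 1, matching y values: 1, 16 (2 points).
  x = 16: rhs = 10, matching y values: none (0 points).
Total affine count: 15.
Full point count |E(F_17)| = 15 + 1 = 16.
Hasse bound: |16 − (17+1)| = |-2| = 2 ≤ 2√17 ≈ 8.2462 ✓.


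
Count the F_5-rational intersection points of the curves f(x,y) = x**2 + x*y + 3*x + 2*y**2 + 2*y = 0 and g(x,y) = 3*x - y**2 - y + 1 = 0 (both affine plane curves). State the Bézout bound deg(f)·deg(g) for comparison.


Common zeros: {(2, 3), (3, 4)}; count = 2; Bézout bound = 4.

deg(f) = 2, deg(g) = 2, so Bézout bound = 4.
Scan x ∈ F_5. For each x, list the y ∈ F_5 with f(x, y) ≡ 0 and those with g(x, y) ≡ 0 (mod 5); the common zeros in that column are the intersection.
  x = 0: f ≡ 0 at y ∈ {0, 4}; g ≡ 0 at y ∈ {2}; common: ∅.
  x = 1: f ≡ 0 at y ∈ ∅; g ≡ 0 at y ∈ ∅; common: ∅.
  x = 2: f ≡ 0 at y ∈ {0, 3}; g ≡ 0 at y ∈ {1, 3}; common: {3}.
  x = 3: f ≡ 0 at y ∈ {1, 4}; g ≡ 0 at y ∈ {0, 4}; common: {4}.
  x = 4: f ≡ 0 at y ∈ ∅; g ≡ 0 at y ∈ ∅; common: ∅.
Collecting: common zeros = {(2, 3), (3, 4)}, so the count is 2.
Comparison with the Bézout bound: 2 ≤ 4 = deg(f)·deg(g), as expected for curves with no common component (the affine F_5-count falls short of the bound because intersections may lie at infinity, over extension fields, or carry multiplicity).


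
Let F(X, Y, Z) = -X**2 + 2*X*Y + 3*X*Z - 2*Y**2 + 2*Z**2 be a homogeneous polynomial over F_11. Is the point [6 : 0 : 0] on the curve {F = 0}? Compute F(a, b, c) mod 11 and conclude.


F(6,0,0) ≡ 8 (mod 11); P is NOT on the curve.

Evaluate F(6, 0, 0) term-by-term (mod 11).
  -X**2 ↦ -1·36·1·1 = -36
  2*X*Y ↦ 2·6·0·1 = 0
  3*X*Z ↦ 3·6·1·0 = 0
  -2*Y**2 ↦ -2·1·0·1 = 0
  2*Z**2 ↦ 2·1·1·0 = 0
Sum: F(6, 0, 0) = (-36) + (0) + (0) + (0) + (0) = -36.
Reducing mod 11: -36 ≡ 8 (mod 11).
Since F(a, b, c) ≡ 8 ≠ 0 (mod 11), P does NOT lie on the curve.


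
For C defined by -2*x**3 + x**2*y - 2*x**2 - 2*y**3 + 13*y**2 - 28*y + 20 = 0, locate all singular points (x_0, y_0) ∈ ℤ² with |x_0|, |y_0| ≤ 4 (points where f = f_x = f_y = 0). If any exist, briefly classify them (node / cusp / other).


Singular points: {(0, 2)}; classification: cusp.

Compute partial derivatives:
  f_x = -6*x**2 + 2*x*y - 4*x.
  f_y = x**2 - 6*y**2 + 26*y - 28.
Scan x_0 ∈ {−4, ..., 4}. For each x_0, f_y(x_0, y) is a polynomial in y; find its integer roots y ∈ {−4, ..., 4}, then test f_x and f at those candidates.
  x = -4: f_y(-4, y) = -6*y**2 + 26*y - 12; no integer root y with |y| ≤ 4.
  x = -3: f_y(-3, y) = -6*y**2 + 26*y - 19; no integer root y with |y| ≤ 4.
  x = -2: f_y(-2, y) = -6*y**2 + 26*y - 24; vanishes at y ∈ {3}. (-2, 3): f_x = -28 ≠ 0.
  x = -1: f_y(-1, y) = -6*y**2 + 26*y - 27; no integer root y with |y| ≤ 4.
  x = 0: f_y(0, y) = -6*y**2 + 26*y - 28; vanishes at y ∈ {2}. (0, 2): f_x = 0, f = 0 — SINGULAR.
  x = 1: f_y(1, y) = -6*y**2 + 26*y - 27; no integer root y with |y| ≤ 4.
  x = 2: f_y(2, y) = -6*y**2 + 26*y - 24; vanishes at y ∈ {3}. (2, 3): f_x = -20 ≠ 0.
  x = 3: f_y(3, y) = -6*y**2 + 26*y - 19; no integer root y with |y| ≤ 4.
  x = 4: f_y(4, y) = -6*y**2 + 26*y - 12; no integer root y with |y| ≤ 4.
Only singular point on the grid: (0, 2).
Classify: substitute x = 0 + u, y = 2 + v and expand: f = -2*u**3 + u**2*v - 2*v**3 + v**2.
No constant or linear terms (consistent with a singular point). Quadratic part: v**2. Cubic part: -2*u**3 + u**2*v - 2*v**3.
The quadratic part v**2 is a perfect square, so there is a single (double) tangent line v = 0, i.e. y = 2. Restricting the cubic part to that line (v = 0) leaves -2*u**3 ≠ 0, so f is not divisible by v and the branch is v² ≈ 2*u**3 to lowest order — this is a cusp.
Classification: cusp.
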